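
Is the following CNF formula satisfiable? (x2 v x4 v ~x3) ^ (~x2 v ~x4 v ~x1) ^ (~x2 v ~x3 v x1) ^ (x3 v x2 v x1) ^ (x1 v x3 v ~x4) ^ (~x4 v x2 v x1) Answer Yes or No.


Check all 16 possible truth assignments.
Number of satisfying assignments found: 6.
The formula is satisfiable.

Yes


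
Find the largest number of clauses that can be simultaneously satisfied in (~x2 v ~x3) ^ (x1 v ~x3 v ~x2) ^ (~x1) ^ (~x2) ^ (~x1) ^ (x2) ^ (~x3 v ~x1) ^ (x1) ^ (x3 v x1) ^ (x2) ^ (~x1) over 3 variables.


Enumerate all 8 truth assignments.
For each, count how many of the 11 clauses are satisfied.
The formula is not fully satisfiable, so the maximum is below 11.
Maximum simultaneously satisfiable clauses = 8.

8


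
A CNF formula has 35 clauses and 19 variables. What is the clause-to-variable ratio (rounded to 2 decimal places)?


Clause-to-variable ratio = clauses / variables.
35 / 19 = 1.84.

1.84


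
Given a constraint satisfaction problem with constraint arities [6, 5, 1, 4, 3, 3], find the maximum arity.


The arities are: 6, 5, 1, 4, 3, 3.
Scan for the maximum value.
Maximum arity = 6.

6


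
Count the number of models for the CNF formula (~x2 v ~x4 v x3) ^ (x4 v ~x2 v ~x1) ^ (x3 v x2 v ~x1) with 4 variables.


Enumerate all 16 truth assignments over 4 variables.
Test each against every clause.
Satisfying assignments found: 10.

10


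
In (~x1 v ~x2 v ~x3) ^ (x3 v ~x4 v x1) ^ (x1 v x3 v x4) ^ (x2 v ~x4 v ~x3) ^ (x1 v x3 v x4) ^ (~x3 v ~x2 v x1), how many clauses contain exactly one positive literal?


A definite clause has exactly one positive literal.
Clause 1: 0 positive -> not definite
Clause 2: 2 positive -> not definite
Clause 3: 3 positive -> not definite
Clause 4: 1 positive -> definite
Clause 5: 3 positive -> not definite
Clause 6: 1 positive -> definite
Definite clause count = 2.

2


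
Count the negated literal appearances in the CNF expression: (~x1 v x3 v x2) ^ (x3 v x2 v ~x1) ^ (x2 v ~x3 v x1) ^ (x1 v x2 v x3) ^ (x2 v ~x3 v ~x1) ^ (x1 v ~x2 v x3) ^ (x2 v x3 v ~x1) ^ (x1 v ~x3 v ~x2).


Scan each clause for negated literals.
Clause 1: 1 negative; Clause 2: 1 negative; Clause 3: 1 negative; Clause 4: 0 negative; Clause 5: 2 negative; Clause 6: 1 negative; Clause 7: 1 negative; Clause 8: 2 negative.
Total negative literal occurrences = 9.

9


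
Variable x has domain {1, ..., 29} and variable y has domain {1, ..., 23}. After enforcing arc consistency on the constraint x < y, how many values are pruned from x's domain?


For the constraint x < y, x needs a supporting value in y's domain.
x can be at most 22 (one less than y's maximum).
Valid x values from domain: 22 out of 29.
Pruned = 29 - 22 = 7.

7


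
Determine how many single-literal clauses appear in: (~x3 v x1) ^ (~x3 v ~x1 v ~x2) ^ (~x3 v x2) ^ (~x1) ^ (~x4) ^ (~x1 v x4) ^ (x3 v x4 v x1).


A unit clause contains exactly one literal.
Unit clauses found: (~x1), (~x4).
Count = 2.

2


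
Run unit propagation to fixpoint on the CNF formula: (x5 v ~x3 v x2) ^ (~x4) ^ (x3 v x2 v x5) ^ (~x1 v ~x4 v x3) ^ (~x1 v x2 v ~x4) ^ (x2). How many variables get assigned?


Unit propagation repeatedly assigns the literal in any unit clause, then simplifies.
Assignments in order: x4 = F, x2 = T.
No further unit clauses remain.
Total variables assigned = 2.

2


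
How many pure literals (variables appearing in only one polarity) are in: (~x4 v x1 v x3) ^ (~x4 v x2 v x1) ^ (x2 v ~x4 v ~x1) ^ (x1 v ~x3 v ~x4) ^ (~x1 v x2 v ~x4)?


A pure literal appears in only one polarity across all clauses.
Pure literals: x2 (positive only), x4 (negative only).
Count = 2.

2


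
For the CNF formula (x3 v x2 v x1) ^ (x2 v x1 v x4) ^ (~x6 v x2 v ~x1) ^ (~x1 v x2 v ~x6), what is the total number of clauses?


Each group enclosed in parentheses joined by ^ is one clause.
Counting the conjuncts: 4 clauses.

4


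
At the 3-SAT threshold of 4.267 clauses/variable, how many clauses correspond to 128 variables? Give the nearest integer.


The 3-SAT phase transition occurs at approximately 4.267 clauses per variable.
m = 4.267 * 128 = 546.176.
Rounded to nearest integer: 546.

546


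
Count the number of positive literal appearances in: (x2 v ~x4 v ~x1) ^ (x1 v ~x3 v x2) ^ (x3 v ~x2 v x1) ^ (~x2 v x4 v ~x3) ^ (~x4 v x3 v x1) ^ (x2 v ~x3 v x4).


Scan each clause for unnegated literals.
Clause 1: 1 positive; Clause 2: 2 positive; Clause 3: 2 positive; Clause 4: 1 positive; Clause 5: 2 positive; Clause 6: 2 positive.
Total positive literal occurrences = 10.

10


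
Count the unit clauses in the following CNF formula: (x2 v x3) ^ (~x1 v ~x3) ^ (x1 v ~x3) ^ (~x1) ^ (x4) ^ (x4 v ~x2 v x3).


A unit clause contains exactly one literal.
Unit clauses found: (~x1), (x4).
Count = 2.

2


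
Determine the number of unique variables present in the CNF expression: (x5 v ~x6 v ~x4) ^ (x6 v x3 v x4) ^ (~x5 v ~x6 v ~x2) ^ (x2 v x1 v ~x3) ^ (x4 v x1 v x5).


Identify each distinct variable in the formula.
Variables found: x1, x2, x3, x4, x5, x6.
Total distinct variables = 6.

6


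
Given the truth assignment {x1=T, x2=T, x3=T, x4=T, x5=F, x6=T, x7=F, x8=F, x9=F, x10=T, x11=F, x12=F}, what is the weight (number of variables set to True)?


The weight is the number of variables assigned True.
True variables: x1, x2, x3, x4, x6, x10.
Weight = 6.

6


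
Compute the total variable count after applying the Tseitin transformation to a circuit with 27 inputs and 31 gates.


The Tseitin transformation introduces one auxiliary variable per gate.
Total variables = inputs + gates = 27 + 31 = 58.

58


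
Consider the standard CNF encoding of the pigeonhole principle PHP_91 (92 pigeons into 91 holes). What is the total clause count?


The PHP encoding has two parts:
1) At-least-one-hole clauses: 92 (one per pigeon, each with 91 literals).
2) At-most-one-pigeon-per-hole clauses: 91 holes * C(92,2) = 91 * 4186 = 380926.
Total clauses = 92 + 380926 = 381018.

381018


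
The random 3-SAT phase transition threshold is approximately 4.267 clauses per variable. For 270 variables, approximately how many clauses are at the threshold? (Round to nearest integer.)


The 3-SAT phase transition occurs at approximately 4.267 clauses per variable.
m = 4.267 * 270 = 1152.09.
Rounded to nearest integer: 1152.

1152


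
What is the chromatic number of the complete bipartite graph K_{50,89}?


K_{50,89} is bipartite by definition: the two parts are independent sets, with every edge crossing between them.
Color all vertices in one part with color 1 and all vertices in the other part with color 2.
Since the graph has at least one edge, one color does not suffice.
Chromatic number = 2.

2


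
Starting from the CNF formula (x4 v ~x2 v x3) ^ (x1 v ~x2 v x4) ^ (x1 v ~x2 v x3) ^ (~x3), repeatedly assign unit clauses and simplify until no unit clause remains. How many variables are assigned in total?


Unit propagation repeatedly assigns the literal in any unit clause, then simplifies.
Assignments in order: x3 = F.
No further unit clauses remain.
Total variables assigned = 1.

1


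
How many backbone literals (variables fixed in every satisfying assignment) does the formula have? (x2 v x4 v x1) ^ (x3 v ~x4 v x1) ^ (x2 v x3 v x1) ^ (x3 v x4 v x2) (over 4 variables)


Find all satisfying assignments: 11 model(s).
Check which variables have the same value in every model.
No variable is fixed across all models.
Backbone size = 0.

0


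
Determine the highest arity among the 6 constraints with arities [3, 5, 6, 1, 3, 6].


The arities are: 3, 5, 6, 1, 3, 6.
Scan for the maximum value.
Maximum arity = 6.

6


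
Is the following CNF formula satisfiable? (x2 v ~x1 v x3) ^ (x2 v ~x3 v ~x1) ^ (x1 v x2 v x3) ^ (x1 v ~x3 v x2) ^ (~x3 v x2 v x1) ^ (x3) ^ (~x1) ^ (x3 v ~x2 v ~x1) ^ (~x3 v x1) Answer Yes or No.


Check all 8 possible truth assignments.
Number of satisfying assignments found: 0.
The formula is unsatisfiable.

No


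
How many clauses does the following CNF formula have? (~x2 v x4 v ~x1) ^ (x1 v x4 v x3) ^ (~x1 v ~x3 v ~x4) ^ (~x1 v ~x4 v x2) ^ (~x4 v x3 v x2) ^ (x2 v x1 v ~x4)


Each group enclosed in parentheses joined by ^ is one clause.
Counting the conjuncts: 6 clauses.

6


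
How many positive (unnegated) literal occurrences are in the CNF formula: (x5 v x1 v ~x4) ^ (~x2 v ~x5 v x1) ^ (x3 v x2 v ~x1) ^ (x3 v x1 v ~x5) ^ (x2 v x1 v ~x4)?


Scan each clause for unnegated literals.
Clause 1: 2 positive; Clause 2: 1 positive; Clause 3: 2 positive; Clause 4: 2 positive; Clause 5: 2 positive.
Total positive literal occurrences = 9.

9


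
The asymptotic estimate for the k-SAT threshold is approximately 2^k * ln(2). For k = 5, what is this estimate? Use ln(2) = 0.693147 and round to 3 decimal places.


Using the asymptotic formula: threshold ~ 2^k * ln(2).
2^5 = 32.
32 * 0.693147 = 22.181.

22.181


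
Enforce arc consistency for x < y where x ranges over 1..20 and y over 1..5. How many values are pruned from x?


For the constraint x < y, x needs a supporting value in y's domain.
x can be at most 4 (one less than y's maximum).
Valid x values from domain: 4 out of 20.
Pruned = 20 - 4 = 16.

16


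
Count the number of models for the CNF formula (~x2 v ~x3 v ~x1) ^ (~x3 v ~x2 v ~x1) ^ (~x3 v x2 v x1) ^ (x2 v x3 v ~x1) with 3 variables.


Enumerate all 8 truth assignments over 3 variables.
Test each against every clause.
Satisfying assignments found: 5.

5


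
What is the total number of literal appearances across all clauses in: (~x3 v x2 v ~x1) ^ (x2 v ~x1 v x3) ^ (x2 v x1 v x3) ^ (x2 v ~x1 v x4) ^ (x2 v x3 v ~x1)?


Clause lengths: 3, 3, 3, 3, 3.
Sum = 3 + 3 + 3 + 3 + 3 = 15.

15


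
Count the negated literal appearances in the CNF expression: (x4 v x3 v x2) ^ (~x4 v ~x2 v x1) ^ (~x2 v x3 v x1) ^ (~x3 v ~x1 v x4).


Scan each clause for negated literals.
Clause 1: 0 negative; Clause 2: 2 negative; Clause 3: 1 negative; Clause 4: 2 negative.
Total negative literal occurrences = 5.

5


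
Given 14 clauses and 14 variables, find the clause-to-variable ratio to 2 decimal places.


Clause-to-variable ratio = clauses / variables.
14 / 14 = 1.0.

1.0


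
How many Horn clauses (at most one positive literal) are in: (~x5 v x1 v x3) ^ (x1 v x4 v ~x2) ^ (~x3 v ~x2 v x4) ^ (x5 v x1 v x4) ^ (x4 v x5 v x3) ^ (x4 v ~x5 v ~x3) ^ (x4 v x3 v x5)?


A Horn clause has at most one positive literal.
Clause 1: 2 positive lit(s) -> not Horn
Clause 2: 2 positive lit(s) -> not Horn
Clause 3: 1 positive lit(s) -> Horn
Clause 4: 3 positive lit(s) -> not Horn
Clause 5: 3 positive lit(s) -> not Horn
Clause 6: 1 positive lit(s) -> Horn
Clause 7: 3 positive lit(s) -> not Horn
Total Horn clauses = 2.

2


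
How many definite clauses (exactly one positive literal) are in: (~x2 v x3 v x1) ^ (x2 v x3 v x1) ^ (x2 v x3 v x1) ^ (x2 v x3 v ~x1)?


A definite clause has exactly one positive literal.
Clause 1: 2 positive -> not definite
Clause 2: 3 positive -> not definite
Clause 3: 3 positive -> not definite
Clause 4: 2 positive -> not definite
Definite clause count = 0.

0


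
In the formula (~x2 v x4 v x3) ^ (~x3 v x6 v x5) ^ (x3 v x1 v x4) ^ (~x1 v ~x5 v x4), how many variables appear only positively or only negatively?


A pure literal appears in only one polarity across all clauses.
Pure literals: x2 (negative only), x4 (positive only), x6 (positive only).
Count = 3.

3


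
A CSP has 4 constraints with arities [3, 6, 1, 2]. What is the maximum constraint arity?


The arities are: 3, 6, 1, 2.
Scan for the maximum value.
Maximum arity = 6.

6


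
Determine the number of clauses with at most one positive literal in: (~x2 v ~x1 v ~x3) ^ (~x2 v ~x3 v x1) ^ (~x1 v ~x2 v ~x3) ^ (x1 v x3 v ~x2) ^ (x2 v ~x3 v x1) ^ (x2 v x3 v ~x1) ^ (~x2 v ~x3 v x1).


A Horn clause has at most one positive literal.
Clause 1: 0 positive lit(s) -> Horn
Clause 2: 1 positive lit(s) -> Horn
Clause 3: 0 positive lit(s) -> Horn
Clause 4: 2 positive lit(s) -> not Horn
Clause 5: 2 positive lit(s) -> not Horn
Clause 6: 2 positive lit(s) -> not Horn
Clause 7: 1 positive lit(s) -> Horn
Total Horn clauses = 4.

4


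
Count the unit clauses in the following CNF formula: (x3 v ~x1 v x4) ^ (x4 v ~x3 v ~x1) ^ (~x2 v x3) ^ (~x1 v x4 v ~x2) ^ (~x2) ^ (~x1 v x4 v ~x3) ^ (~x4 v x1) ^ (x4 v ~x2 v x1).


A unit clause contains exactly one literal.
Unit clauses found: (~x2).
Count = 1.

1


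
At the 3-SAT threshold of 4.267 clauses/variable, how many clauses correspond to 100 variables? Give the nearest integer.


The 3-SAT phase transition occurs at approximately 4.267 clauses per variable.
m = 4.267 * 100 = 426.7.
Rounded to nearest integer: 427.

427


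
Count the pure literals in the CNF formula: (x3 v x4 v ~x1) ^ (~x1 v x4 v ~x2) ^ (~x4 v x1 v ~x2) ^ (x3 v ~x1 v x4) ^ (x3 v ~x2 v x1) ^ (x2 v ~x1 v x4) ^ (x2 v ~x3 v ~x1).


A pure literal appears in only one polarity across all clauses.
No pure literals found.
Count = 0.

0


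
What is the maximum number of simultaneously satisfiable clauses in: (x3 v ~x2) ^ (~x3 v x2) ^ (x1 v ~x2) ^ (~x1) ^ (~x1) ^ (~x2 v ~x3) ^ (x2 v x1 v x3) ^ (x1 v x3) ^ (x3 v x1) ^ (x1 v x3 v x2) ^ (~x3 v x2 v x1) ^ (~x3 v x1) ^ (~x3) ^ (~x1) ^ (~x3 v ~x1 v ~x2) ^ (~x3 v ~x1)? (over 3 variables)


Enumerate all 8 truth assignments.
For each, count how many of the 16 clauses are satisfied.
The formula is not fully satisfiable, so the maximum is below 16.
Maximum simultaneously satisfiable clauses = 13.

13


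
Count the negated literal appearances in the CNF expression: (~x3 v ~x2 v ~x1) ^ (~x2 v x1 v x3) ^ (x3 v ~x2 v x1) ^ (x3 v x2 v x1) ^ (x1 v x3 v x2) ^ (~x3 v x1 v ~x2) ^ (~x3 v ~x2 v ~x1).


Scan each clause for negated literals.
Clause 1: 3 negative; Clause 2: 1 negative; Clause 3: 1 negative; Clause 4: 0 negative; Clause 5: 0 negative; Clause 6: 2 negative; Clause 7: 3 negative.
Total negative literal occurrences = 10.

10


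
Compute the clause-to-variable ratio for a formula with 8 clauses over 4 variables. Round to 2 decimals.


Clause-to-variable ratio = clauses / variables.
8 / 4 = 2.0.

2.0


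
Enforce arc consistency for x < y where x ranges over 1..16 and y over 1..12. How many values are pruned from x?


For the constraint x < y, x needs a supporting value in y's domain.
x can be at most 11 (one less than y's maximum).
Valid x values from domain: 11 out of 16.
Pruned = 16 - 11 = 5.

5


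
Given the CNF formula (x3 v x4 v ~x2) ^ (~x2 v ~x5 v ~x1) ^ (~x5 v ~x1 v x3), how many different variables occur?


Identify each distinct variable in the formula.
Variables found: x1, x2, x3, x4, x5.
Total distinct variables = 5.

5


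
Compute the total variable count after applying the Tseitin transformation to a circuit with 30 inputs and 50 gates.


The Tseitin transformation introduces one auxiliary variable per gate.
Total variables = inputs + gates = 30 + 50 = 80.

80


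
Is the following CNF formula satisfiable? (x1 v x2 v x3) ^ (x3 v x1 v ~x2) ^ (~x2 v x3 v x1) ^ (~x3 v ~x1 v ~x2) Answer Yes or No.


Check all 8 possible truth assignments.
Number of satisfying assignments found: 5.
The formula is satisfiable.

Yes


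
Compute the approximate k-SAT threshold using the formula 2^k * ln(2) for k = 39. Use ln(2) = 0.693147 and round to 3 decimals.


Using the asymptotic formula: threshold ~ 2^k * ln(2).
2^39 = 549755813888.
549755813888 * 0.693147 = 381061593129.026.

381061593129.026


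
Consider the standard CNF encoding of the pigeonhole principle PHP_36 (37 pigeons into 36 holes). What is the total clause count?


The PHP encoding has two parts:
1) At-least-one-hole clauses: 37 (one per pigeon, each with 36 literals).
2) At-most-one-pigeon-per-hole clauses: 36 holes * C(37,2) = 36 * 666 = 23976.
Total clauses = 37 + 23976 = 24013.

24013


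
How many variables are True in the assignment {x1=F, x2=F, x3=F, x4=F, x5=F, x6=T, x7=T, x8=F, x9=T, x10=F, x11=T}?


The weight is the number of variables assigned True.
True variables: x6, x7, x9, x11.
Weight = 4.

4


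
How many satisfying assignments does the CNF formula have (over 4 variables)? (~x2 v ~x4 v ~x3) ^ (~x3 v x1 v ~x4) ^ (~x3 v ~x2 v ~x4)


Enumerate all 16 truth assignments over 4 variables.
Test each against every clause.
Satisfying assignments found: 13.

13


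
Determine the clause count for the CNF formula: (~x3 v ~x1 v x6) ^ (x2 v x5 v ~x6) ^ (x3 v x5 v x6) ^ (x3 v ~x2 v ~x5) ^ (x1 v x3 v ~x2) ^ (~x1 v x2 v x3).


Each group enclosed in parentheses joined by ^ is one clause.
Counting the conjuncts: 6 clauses.

6


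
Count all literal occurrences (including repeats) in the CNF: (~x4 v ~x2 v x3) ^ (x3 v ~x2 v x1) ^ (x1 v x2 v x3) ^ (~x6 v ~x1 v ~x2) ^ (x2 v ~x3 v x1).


Clause lengths: 3, 3, 3, 3, 3.
Sum = 3 + 3 + 3 + 3 + 3 = 15.

15


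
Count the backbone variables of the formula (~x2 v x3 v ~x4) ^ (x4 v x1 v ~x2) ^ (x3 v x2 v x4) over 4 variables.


Find all satisfying assignments: 10 model(s).
Check which variables have the same value in every model.
No variable is fixed across all models.
Backbone size = 0.

0


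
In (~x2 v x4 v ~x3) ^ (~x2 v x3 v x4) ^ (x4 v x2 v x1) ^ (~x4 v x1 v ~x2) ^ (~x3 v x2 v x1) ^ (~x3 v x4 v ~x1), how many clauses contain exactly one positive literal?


A definite clause has exactly one positive literal.
Clause 1: 1 positive -> definite
Clause 2: 2 positive -> not definite
Clause 3: 3 positive -> not definite
Clause 4: 1 positive -> definite
Clause 5: 2 positive -> not definite
Clause 6: 1 positive -> definite
Definite clause count = 3.

3


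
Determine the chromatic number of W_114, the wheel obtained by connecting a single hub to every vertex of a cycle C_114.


W_114 consists of the cycle C_114 together with a hub vertex adjacent to every cycle vertex.
The cycle C_114 needs 2 colors (even cycle -> 2).
The hub is adjacent to every cycle vertex, so it must receive a new color distinct from all of them.
Chromatic number = 2 + 1 = 3.

3


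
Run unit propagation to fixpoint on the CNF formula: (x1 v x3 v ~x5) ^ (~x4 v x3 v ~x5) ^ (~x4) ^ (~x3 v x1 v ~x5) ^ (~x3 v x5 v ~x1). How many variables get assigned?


Unit propagation repeatedly assigns the literal in any unit clause, then simplifies.
Assignments in order: x4 = F.
No further unit clauses remain.
Total variables assigned = 1.

1


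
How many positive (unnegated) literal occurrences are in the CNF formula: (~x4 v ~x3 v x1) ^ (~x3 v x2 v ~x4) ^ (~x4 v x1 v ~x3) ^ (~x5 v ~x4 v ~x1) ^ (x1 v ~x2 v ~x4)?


Scan each clause for unnegated literals.
Clause 1: 1 positive; Clause 2: 1 positive; Clause 3: 1 positive; Clause 4: 0 positive; Clause 5: 1 positive.
Total positive literal occurrences = 4.

4


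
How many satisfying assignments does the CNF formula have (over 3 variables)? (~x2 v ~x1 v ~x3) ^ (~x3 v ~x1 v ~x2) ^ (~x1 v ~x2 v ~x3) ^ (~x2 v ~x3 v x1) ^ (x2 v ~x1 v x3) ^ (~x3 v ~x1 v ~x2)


Enumerate all 8 truth assignments over 3 variables.
Test each against every clause.
Satisfying assignments found: 5.

5


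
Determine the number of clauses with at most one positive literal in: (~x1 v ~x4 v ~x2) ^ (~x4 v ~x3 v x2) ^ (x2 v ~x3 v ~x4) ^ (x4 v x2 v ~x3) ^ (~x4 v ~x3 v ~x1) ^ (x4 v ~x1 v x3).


A Horn clause has at most one positive literal.
Clause 1: 0 positive lit(s) -> Horn
Clause 2: 1 positive lit(s) -> Horn
Clause 3: 1 positive lit(s) -> Horn
Clause 4: 2 positive lit(s) -> not Horn
Clause 5: 0 positive lit(s) -> Horn
Clause 6: 2 positive lit(s) -> not Horn
Total Horn clauses = 4.

4


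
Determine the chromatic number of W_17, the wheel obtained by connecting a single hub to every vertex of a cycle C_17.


W_17 consists of the cycle C_17 together with a hub vertex adjacent to every cycle vertex.
The cycle C_17 needs 3 colors (odd cycle -> 3).
The hub is adjacent to every cycle vertex, so it must receive a new color distinct from all of them.
Chromatic number = 3 + 1 = 4.

4


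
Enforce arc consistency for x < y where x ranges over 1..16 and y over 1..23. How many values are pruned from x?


For the constraint x < y, x needs a supporting value in y's domain.
x can be at most 22 (one less than y's maximum).
Valid x values from domain: 16 out of 16.
Pruned = 16 - 16 = 0.

0


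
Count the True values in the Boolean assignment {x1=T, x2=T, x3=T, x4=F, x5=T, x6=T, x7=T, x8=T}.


The weight is the number of variables assigned True.
True variables: x1, x2, x3, x5, x6, x7, x8.
Weight = 7.

7


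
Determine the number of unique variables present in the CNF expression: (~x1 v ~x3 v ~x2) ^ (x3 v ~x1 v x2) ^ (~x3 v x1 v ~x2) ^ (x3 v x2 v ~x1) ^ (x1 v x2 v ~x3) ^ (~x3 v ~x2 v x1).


Identify each distinct variable in the formula.
Variables found: x1, x2, x3.
Total distinct variables = 3.

3


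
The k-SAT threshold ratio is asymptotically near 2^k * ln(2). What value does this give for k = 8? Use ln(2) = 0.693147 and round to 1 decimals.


Using the asymptotic formula: threshold ~ 2^k * ln(2).
2^8 = 256.
256 * 0.693147 = 177.4.

177.4


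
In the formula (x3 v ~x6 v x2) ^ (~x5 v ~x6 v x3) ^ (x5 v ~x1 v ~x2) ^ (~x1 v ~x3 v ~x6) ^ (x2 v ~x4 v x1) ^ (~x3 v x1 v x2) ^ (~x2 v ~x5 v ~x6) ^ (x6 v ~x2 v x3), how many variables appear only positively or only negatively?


A pure literal appears in only one polarity across all clauses.
Pure literals: x4 (negative only).
Count = 1.

1


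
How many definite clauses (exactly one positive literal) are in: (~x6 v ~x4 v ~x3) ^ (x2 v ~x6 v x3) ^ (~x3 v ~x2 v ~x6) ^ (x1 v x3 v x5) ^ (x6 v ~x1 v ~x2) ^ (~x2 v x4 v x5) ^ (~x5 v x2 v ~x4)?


A definite clause has exactly one positive literal.
Clause 1: 0 positive -> not definite
Clause 2: 2 positive -> not definite
Clause 3: 0 positive -> not definite
Clause 4: 3 positive -> not definite
Clause 5: 1 positive -> definite
Clause 6: 2 positive -> not definite
Clause 7: 1 positive -> definite
Definite clause count = 2.

2


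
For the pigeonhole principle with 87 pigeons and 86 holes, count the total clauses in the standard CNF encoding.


The PHP encoding has two parts:
1) At-least-one-hole clauses: 87 (one per pigeon, each with 86 literals).
2) At-most-one-pigeon-per-hole clauses: 86 holes * C(87,2) = 86 * 3741 = 321726.
Total clauses = 87 + 321726 = 321813.

321813


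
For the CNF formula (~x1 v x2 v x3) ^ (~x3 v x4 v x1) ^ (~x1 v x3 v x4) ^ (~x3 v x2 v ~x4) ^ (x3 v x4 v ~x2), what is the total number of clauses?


Each group enclosed in parentheses joined by ^ is one clause.
Counting the conjuncts: 5 clauses.

5


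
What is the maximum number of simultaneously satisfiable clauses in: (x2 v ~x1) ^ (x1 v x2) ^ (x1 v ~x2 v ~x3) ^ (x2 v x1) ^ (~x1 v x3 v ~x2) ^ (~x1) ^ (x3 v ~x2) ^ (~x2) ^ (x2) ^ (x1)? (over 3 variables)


Enumerate all 8 truth assignments.
For each, count how many of the 10 clauses are satisfied.
The formula is not fully satisfiable, so the maximum is below 10.
Maximum simultaneously satisfiable clauses = 8.

8


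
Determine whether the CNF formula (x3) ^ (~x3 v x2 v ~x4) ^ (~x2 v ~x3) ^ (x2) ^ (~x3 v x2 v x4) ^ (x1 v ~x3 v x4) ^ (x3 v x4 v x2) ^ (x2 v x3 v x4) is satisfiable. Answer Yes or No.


Check all 16 possible truth assignments.
Number of satisfying assignments found: 0.
The formula is unsatisfiable.

No


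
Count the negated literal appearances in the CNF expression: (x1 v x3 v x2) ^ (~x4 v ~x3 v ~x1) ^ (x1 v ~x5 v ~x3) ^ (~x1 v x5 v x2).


Scan each clause for negated literals.
Clause 1: 0 negative; Clause 2: 3 negative; Clause 3: 2 negative; Clause 4: 1 negative.
Total negative literal occurrences = 6.

6


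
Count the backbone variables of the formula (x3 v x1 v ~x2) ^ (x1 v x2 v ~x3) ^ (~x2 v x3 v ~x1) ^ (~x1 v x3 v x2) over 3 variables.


Find all satisfying assignments: 4 model(s).
Check which variables have the same value in every model.
No variable is fixed across all models.
Backbone size = 0.

0


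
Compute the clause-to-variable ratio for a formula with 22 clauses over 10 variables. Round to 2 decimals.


Clause-to-variable ratio = clauses / variables.
22 / 10 = 2.2.

2.2


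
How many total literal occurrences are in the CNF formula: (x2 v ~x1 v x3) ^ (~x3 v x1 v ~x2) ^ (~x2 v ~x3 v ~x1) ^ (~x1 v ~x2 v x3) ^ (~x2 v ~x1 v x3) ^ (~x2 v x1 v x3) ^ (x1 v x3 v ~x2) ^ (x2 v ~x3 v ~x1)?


Clause lengths: 3, 3, 3, 3, 3, 3, 3, 3.
Sum = 3 + 3 + 3 + 3 + 3 + 3 + 3 + 3 = 24.

24


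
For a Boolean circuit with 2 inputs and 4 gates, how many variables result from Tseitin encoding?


The Tseitin transformation introduces one auxiliary variable per gate.
Total variables = inputs + gates = 2 + 4 = 6.

6


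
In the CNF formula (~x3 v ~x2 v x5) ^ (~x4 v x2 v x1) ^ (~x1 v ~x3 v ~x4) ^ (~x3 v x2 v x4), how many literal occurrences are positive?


Scan each clause for unnegated literals.
Clause 1: 1 positive; Clause 2: 2 positive; Clause 3: 0 positive; Clause 4: 2 positive.
Total positive literal occurrences = 5.

5


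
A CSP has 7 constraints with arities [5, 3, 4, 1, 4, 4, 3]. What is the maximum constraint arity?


The arities are: 5, 3, 4, 1, 4, 4, 3.
Scan for the maximum value.
Maximum arity = 5.

5


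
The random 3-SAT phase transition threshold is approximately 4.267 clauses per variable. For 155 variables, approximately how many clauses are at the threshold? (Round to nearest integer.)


The 3-SAT phase transition occurs at approximately 4.267 clauses per variable.
m = 4.267 * 155 = 661.385.
Rounded to nearest integer: 661.

661


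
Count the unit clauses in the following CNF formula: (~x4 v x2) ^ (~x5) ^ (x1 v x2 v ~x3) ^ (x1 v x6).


A unit clause contains exactly one literal.
Unit clauses found: (~x5).
Count = 1.

1


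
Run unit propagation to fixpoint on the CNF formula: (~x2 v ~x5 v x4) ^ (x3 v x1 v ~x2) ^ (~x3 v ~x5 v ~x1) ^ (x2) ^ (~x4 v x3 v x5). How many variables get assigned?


Unit propagation repeatedly assigns the literal in any unit clause, then simplifies.
Assignments in order: x2 = T.
No further unit clauses remain.
Total variables assigned = 1.

1


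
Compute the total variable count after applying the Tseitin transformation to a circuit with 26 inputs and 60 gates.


The Tseitin transformation introduces one auxiliary variable per gate.
Total variables = inputs + gates = 26 + 60 = 86.

86


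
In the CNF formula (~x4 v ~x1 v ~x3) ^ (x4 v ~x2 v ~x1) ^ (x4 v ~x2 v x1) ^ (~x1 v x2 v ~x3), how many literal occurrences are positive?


Scan each clause for unnegated literals.
Clause 1: 0 positive; Clause 2: 1 positive; Clause 3: 2 positive; Clause 4: 1 positive.
Total positive literal occurrences = 4.

4


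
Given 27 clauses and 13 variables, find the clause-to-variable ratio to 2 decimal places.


Clause-to-variable ratio = clauses / variables.
27 / 13 = 2.08.

2.08


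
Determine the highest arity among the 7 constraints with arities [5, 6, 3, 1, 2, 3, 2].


The arities are: 5, 6, 3, 1, 2, 3, 2.
Scan for the maximum value.
Maximum arity = 6.

6


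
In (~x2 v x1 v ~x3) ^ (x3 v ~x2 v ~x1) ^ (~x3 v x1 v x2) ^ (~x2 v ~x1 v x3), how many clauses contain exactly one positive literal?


A definite clause has exactly one positive literal.
Clause 1: 1 positive -> definite
Clause 2: 1 positive -> definite
Clause 3: 2 positive -> not definite
Clause 4: 1 positive -> definite
Definite clause count = 3.

3


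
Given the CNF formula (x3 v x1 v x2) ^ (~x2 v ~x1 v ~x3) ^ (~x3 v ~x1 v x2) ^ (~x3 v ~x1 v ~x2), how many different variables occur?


Identify each distinct variable in the formula.
Variables found: x1, x2, x3.
Total distinct variables = 3.

3


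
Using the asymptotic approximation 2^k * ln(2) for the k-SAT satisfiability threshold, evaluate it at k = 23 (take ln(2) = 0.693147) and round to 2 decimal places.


Using the asymptotic formula: threshold ~ 2^k * ln(2).
2^23 = 8388608.
8388608 * 0.693147 = 5814538.47.

5814538.47


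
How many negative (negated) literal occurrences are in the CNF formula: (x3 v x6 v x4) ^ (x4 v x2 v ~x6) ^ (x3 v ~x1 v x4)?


Scan each clause for negated literals.
Clause 1: 0 negative; Clause 2: 1 negative; Clause 3: 1 negative.
Total negative literal occurrences = 2.

2


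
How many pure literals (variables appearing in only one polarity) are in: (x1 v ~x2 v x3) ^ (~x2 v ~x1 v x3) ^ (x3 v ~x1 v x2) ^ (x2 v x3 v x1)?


A pure literal appears in only one polarity across all clauses.
Pure literals: x3 (positive only).
Count = 1.

1


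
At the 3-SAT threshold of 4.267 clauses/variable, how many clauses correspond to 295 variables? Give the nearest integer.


The 3-SAT phase transition occurs at approximately 4.267 clauses per variable.
m = 4.267 * 295 = 1258.765.
Rounded to nearest integer: 1259.

1259


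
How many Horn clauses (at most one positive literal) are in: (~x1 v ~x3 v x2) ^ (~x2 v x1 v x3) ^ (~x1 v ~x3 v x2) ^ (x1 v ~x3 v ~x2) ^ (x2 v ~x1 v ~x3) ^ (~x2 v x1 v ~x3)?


A Horn clause has at most one positive literal.
Clause 1: 1 positive lit(s) -> Horn
Clause 2: 2 positive lit(s) -> not Horn
Clause 3: 1 positive lit(s) -> Horn
Clause 4: 1 positive lit(s) -> Horn
Clause 5: 1 positive lit(s) -> Horn
Clause 6: 1 positive lit(s) -> Horn
Total Horn clauses = 5.

5


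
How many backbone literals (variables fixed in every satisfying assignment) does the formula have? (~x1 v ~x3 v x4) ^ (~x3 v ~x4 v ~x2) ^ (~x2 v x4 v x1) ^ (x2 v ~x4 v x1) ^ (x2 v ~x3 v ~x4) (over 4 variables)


Find all satisfying assignments: 7 model(s).
Check which variables have the same value in every model.
No variable is fixed across all models.
Backbone size = 0.

0


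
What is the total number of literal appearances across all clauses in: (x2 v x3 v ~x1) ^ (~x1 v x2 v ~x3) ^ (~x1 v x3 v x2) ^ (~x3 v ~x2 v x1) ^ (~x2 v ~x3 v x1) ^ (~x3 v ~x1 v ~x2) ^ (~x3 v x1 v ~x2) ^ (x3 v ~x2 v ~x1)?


Clause lengths: 3, 3, 3, 3, 3, 3, 3, 3.
Sum = 3 + 3 + 3 + 3 + 3 + 3 + 3 + 3 = 24.

24


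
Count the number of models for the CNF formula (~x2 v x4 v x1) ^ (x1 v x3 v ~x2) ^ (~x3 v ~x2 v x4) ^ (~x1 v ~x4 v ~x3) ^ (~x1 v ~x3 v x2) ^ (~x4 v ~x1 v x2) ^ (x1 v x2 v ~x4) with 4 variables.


Enumerate all 16 truth assignments over 4 variables.
Test each against every clause.
Satisfying assignments found: 6.

6


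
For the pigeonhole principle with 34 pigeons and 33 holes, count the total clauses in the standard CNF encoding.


The PHP encoding has two parts:
1) At-least-one-hole clauses: 34 (one per pigeon, each with 33 literals).
2) At-most-one-pigeon-per-hole clauses: 33 holes * C(34,2) = 33 * 561 = 18513.
Total clauses = 34 + 18513 = 18547.

18547


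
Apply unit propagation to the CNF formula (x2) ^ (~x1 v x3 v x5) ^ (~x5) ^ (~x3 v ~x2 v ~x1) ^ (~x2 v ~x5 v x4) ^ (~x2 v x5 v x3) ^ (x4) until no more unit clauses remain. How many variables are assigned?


Unit propagation repeatedly assigns the literal in any unit clause, then simplifies.
Assignments in order: x2 = T, x5 = F, x3 = T, x1 = F, x4 = T.
No further unit clauses remain.
Total variables assigned = 5.

5


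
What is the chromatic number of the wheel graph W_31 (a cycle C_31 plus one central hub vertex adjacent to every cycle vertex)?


W_31 consists of the cycle C_31 together with a hub vertex adjacent to every cycle vertex.
The cycle C_31 needs 3 colors (odd cycle -> 3).
The hub is adjacent to every cycle vertex, so it must receive a new color distinct from all of them.
Chromatic number = 3 + 1 = 4.

4


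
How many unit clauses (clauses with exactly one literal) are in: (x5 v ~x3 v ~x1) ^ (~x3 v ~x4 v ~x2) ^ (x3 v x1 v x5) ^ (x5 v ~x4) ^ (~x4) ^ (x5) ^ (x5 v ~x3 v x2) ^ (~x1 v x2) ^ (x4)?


A unit clause contains exactly one literal.
Unit clauses found: (~x4), (x5), (x4).
Count = 3.

3


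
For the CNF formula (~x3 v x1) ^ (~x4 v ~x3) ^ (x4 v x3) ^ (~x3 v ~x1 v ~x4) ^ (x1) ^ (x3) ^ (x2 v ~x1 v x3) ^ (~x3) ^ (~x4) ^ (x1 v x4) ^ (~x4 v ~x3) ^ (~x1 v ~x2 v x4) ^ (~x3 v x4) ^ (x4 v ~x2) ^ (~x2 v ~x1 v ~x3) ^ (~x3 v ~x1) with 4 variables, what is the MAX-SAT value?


Enumerate all 16 truth assignments.
For each, count how many of the 16 clauses are satisfied.
The formula is not fully satisfiable, so the maximum is below 16.
Maximum simultaneously satisfiable clauses = 14.

14


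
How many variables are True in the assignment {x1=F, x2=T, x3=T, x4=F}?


The weight is the number of variables assigned True.
True variables: x2, x3.
Weight = 2.

2


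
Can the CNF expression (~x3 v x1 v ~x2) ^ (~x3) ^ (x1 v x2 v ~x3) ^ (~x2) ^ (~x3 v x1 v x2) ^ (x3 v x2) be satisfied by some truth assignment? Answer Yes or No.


Check all 8 possible truth assignments.
Number of satisfying assignments found: 0.
The formula is unsatisfiable.

No


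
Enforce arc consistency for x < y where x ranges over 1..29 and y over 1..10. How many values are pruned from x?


For the constraint x < y, x needs a supporting value in y's domain.
x can be at most 9 (one less than y's maximum).
Valid x values from domain: 9 out of 29.
Pruned = 29 - 9 = 20.

20


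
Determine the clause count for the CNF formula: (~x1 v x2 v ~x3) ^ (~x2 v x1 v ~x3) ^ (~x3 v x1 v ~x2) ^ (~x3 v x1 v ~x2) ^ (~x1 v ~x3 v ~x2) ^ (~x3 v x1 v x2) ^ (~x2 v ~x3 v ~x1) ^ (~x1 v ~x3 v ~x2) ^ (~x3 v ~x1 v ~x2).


Each group enclosed in parentheses joined by ^ is one clause.
Counting the conjuncts: 9 clauses.

9


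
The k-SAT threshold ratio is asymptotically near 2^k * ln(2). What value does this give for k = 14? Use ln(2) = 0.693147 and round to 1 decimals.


Using the asymptotic formula: threshold ~ 2^k * ln(2).
2^14 = 16384.
16384 * 0.693147 = 11356.5.

11356.5


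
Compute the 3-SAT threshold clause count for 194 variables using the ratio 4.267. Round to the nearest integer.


The 3-SAT phase transition occurs at approximately 4.267 clauses per variable.
m = 4.267 * 194 = 827.798.
Rounded to nearest integer: 828.

828


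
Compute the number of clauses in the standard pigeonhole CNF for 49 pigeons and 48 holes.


The PHP encoding has two parts:
1) At-least-one-hole clauses: 49 (one per pigeon, each with 48 literals).
2) At-most-one-pigeon-per-hole clauses: 48 holes * C(49,2) = 48 * 1176 = 56448.
Total clauses = 49 + 56448 = 56497.

56497


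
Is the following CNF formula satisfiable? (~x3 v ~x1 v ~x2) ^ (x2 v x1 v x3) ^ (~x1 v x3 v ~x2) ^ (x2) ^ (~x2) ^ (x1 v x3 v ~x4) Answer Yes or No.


Check all 16 possible truth assignments.
Number of satisfying assignments found: 0.
The formula is unsatisfiable.

No


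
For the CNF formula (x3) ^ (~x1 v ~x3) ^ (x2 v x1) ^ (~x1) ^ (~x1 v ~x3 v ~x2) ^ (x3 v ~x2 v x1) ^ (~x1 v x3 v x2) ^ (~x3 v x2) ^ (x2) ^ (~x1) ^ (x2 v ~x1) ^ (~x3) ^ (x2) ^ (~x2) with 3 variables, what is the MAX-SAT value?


Enumerate all 8 truth assignments.
For each, count how many of the 14 clauses are satisfied.
The formula is not fully satisfiable, so the maximum is below 14.
Maximum simultaneously satisfiable clauses = 12.

12


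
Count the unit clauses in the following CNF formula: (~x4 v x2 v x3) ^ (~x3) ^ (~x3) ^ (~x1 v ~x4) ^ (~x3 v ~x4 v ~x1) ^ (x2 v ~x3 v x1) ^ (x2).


A unit clause contains exactly one literal.
Unit clauses found: (~x3), (~x3), (x2).
Count = 3.

3


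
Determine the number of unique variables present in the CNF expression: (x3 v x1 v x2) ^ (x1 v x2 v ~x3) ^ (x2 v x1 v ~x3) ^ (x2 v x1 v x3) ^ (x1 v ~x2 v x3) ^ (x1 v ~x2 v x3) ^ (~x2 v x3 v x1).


Identify each distinct variable in the formula.
Variables found: x1, x2, x3.
Total distinct variables = 3.

3


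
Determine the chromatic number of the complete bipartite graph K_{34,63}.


K_{34,63} is bipartite by definition: the two parts are independent sets, with every edge crossing between them.
Color all vertices in one part with color 1 and all vertices in the other part with color 2.
Since the graph has at least one edge, one color does not suffice.
Chromatic number = 2.

2


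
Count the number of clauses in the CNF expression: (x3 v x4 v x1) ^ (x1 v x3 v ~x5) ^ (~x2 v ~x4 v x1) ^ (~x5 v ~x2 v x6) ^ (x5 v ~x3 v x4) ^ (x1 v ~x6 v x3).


Each group enclosed in parentheses joined by ^ is one clause.
Counting the conjuncts: 6 clauses.

6


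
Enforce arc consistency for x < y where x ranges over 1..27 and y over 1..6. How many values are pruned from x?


For the constraint x < y, x needs a supporting value in y's domain.
x can be at most 5 (one less than y's maximum).
Valid x values from domain: 5 out of 27.
Pruned = 27 - 5 = 22.

22


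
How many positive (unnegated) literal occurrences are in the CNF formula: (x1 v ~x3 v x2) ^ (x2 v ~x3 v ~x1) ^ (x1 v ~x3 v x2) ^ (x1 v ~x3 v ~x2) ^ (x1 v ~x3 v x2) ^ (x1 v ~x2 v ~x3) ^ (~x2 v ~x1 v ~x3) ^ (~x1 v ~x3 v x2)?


Scan each clause for unnegated literals.
Clause 1: 2 positive; Clause 2: 1 positive; Clause 3: 2 positive; Clause 4: 1 positive; Clause 5: 2 positive; Clause 6: 1 positive; Clause 7: 0 positive; Clause 8: 1 positive.
Total positive literal occurrences = 10.

10


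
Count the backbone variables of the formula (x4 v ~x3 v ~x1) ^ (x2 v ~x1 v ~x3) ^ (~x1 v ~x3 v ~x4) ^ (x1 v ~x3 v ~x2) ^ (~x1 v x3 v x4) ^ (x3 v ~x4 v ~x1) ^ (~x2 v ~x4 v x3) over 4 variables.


Find all satisfying assignments: 5 model(s).
Check which variables have the same value in every model.
Fixed variables: x1=F.
Backbone size = 1.

1


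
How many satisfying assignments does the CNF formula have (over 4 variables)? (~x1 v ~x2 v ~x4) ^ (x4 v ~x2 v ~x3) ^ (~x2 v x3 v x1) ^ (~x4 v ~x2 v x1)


Enumerate all 16 truth assignments over 4 variables.
Test each against every clause.
Satisfying assignments found: 9.

9


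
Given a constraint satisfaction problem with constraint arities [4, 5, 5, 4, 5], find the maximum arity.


The arities are: 4, 5, 5, 4, 5.
Scan for the maximum value.
Maximum arity = 5.

5


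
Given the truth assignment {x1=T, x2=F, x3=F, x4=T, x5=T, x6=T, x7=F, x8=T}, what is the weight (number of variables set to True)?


The weight is the number of variables assigned True.
True variables: x1, x4, x5, x6, x8.
Weight = 5.

5


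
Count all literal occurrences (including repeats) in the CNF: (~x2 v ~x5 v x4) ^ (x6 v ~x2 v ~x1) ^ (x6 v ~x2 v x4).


Clause lengths: 3, 3, 3.
Sum = 3 + 3 + 3 = 9.

9


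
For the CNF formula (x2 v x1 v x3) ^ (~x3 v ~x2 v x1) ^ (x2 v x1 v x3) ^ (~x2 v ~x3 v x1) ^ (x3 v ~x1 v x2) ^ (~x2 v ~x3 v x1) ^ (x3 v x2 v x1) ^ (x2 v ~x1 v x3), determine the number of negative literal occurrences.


Scan each clause for negated literals.
Clause 1: 0 negative; Clause 2: 2 negative; Clause 3: 0 negative; Clause 4: 2 negative; Clause 5: 1 negative; Clause 6: 2 negative; Clause 7: 0 negative; Clause 8: 1 negative.
Total negative literal occurrences = 8.

8


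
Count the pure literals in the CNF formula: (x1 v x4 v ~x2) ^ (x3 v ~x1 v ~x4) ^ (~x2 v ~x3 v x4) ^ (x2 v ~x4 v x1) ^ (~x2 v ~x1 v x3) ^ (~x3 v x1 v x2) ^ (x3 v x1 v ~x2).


A pure literal appears in only one polarity across all clauses.
No pure literals found.
Count = 0.

0


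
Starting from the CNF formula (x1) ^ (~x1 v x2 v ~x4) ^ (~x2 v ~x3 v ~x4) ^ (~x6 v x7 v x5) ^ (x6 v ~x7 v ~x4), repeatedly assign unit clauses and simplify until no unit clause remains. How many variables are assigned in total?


Unit propagation repeatedly assigns the literal in any unit clause, then simplifies.
Assignments in order: x1 = T.
No further unit clauses remain.
Total variables assigned = 1.

1


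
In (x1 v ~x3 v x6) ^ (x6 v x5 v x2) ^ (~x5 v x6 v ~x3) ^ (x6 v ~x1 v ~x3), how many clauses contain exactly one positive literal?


A definite clause has exactly one positive literal.
Clause 1: 2 positive -> not definite
Clause 2: 3 positive -> not definite
Clause 3: 1 positive -> definite
Clause 4: 1 positive -> definite
Definite clause count = 2.

2


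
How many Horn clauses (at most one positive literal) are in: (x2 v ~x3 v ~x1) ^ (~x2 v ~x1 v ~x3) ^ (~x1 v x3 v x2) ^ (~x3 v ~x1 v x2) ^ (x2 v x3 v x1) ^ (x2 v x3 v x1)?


A Horn clause has at most one positive literal.
Clause 1: 1 positive lit(s) -> Horn
Clause 2: 0 positive lit(s) -> Horn
Clause 3: 2 positive lit(s) -> not Horn
Clause 4: 1 positive lit(s) -> Horn
Clause 5: 3 positive lit(s) -> not Horn
Clause 6: 3 positive lit(s) -> not Horn
Total Horn clauses = 3.

3
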